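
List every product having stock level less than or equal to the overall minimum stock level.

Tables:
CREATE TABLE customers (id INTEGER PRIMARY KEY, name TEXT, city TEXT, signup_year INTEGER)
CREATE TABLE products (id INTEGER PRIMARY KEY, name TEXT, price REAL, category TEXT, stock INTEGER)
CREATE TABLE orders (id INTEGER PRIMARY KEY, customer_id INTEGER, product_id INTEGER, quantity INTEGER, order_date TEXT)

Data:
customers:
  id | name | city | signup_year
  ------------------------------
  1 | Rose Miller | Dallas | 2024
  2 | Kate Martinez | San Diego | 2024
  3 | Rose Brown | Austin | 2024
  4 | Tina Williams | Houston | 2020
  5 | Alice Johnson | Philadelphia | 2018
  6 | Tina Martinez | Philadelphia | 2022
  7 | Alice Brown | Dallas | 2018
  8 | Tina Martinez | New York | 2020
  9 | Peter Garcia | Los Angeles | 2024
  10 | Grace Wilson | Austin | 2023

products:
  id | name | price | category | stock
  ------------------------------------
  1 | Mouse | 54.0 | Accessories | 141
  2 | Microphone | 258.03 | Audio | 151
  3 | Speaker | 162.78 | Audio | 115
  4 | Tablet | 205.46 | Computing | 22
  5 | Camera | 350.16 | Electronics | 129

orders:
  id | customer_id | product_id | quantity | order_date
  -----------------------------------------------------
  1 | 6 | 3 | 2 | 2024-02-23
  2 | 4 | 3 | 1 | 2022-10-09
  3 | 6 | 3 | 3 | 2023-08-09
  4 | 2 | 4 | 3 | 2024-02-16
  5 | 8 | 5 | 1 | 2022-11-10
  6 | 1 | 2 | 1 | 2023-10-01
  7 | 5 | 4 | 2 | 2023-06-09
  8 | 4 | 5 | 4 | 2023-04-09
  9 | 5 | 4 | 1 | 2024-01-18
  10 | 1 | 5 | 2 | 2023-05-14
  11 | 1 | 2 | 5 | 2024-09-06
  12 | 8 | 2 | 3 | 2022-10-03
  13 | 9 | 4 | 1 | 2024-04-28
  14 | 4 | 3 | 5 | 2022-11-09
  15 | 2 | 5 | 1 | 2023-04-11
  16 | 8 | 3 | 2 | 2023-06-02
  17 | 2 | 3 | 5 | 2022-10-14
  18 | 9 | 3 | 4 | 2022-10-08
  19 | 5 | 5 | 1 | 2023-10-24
SELECT name, stock FROM products WHERE stock <= (SELECT MIN(stock) FROM products)

Execution result:
name | stock
Tablet | 22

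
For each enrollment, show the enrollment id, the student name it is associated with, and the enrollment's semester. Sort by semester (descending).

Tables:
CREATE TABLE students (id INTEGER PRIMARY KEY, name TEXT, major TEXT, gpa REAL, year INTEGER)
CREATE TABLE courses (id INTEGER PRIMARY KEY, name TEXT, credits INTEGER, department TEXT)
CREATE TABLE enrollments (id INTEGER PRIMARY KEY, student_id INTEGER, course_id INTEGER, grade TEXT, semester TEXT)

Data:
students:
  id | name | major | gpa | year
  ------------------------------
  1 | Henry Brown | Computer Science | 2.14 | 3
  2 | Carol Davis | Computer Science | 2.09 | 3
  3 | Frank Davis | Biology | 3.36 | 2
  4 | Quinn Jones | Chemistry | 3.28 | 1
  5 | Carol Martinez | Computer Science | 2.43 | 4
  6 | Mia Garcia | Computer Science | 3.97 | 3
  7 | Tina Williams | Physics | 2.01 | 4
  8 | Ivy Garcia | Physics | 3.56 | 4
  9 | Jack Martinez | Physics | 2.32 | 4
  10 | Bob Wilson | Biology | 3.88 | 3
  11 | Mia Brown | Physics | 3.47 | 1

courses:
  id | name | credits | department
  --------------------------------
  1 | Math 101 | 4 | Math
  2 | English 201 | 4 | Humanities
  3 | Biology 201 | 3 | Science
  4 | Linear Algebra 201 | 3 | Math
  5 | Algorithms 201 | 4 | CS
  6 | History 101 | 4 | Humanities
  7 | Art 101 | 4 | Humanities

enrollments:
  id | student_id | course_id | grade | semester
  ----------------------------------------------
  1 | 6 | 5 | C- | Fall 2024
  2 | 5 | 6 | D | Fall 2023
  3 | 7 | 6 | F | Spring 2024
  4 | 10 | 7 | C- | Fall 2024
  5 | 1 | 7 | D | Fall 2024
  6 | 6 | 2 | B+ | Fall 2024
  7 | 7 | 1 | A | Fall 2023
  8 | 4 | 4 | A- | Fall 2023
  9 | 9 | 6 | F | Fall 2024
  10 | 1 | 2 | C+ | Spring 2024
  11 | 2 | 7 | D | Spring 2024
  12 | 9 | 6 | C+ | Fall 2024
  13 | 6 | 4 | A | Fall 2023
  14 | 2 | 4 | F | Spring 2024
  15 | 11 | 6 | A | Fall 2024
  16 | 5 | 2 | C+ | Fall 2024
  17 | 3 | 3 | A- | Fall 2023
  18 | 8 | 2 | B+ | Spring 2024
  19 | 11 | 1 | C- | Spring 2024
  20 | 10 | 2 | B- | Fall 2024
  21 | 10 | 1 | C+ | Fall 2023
SELECT c.id, p.name AS student, c.semester FROM enrollments c JOIN students p ON c.student_id = p.id ORDER BY c.semester DESC

Execution result:
id | student | semester
3 | Tina Williams | Spring 2024
10 | Henry Brown | Spring 2024
11 | Carol Davis | Spring 2024
14 | Carol Davis | Spring 2024
18 | Ivy Garcia | Spring 2024
19 | Mia Brown | Spring 2024
1 | Mia Garcia | Fall 2024
4 | Bob Wilson | Fall 2024
5 | Henry Brown | Fall 2024
6 | Mia Garcia | Fall 2024
9 | Jack Martinez | Fall 2024
12 | Jack Martinez | Fall 2024
15 | Mia Brown | Fall 2024
16 | Carol Martinez | Fall 2024
20 | Bob Wilson | Fall 2024
2 | Carol Martinez | Fall 2023
7 | Tina Williams | Fall 2023
8 | Quinn Jones | Fall 2023
13 | Mia Garcia | Fall 2023
17 | Frank Davis | Fall 2023
21 | Bob Wilson | Fall 2023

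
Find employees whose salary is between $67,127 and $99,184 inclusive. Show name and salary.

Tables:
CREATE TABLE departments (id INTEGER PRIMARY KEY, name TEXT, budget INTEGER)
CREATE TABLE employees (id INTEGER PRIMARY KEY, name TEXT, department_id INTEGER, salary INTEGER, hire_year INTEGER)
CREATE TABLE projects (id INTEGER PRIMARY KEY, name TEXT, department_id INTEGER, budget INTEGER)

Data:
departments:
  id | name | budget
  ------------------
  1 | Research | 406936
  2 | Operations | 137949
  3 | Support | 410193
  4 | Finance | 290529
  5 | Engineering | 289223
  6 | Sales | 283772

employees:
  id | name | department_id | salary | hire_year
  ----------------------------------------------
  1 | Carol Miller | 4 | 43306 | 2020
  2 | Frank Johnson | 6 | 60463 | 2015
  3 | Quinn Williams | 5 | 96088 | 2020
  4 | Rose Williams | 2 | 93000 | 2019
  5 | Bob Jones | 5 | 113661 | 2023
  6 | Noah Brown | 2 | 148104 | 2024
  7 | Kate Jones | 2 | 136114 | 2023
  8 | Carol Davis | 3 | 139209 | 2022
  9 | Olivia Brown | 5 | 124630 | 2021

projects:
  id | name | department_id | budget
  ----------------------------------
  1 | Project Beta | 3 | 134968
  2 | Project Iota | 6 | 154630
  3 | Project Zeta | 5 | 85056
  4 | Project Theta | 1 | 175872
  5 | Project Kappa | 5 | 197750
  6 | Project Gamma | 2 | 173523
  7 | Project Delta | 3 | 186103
SELECT name, salary FROM employees WHERE salary BETWEEN 67127 AND 99184

Execution result:
name | salary
Quinn Williams | 96088
Rose Williams | 93000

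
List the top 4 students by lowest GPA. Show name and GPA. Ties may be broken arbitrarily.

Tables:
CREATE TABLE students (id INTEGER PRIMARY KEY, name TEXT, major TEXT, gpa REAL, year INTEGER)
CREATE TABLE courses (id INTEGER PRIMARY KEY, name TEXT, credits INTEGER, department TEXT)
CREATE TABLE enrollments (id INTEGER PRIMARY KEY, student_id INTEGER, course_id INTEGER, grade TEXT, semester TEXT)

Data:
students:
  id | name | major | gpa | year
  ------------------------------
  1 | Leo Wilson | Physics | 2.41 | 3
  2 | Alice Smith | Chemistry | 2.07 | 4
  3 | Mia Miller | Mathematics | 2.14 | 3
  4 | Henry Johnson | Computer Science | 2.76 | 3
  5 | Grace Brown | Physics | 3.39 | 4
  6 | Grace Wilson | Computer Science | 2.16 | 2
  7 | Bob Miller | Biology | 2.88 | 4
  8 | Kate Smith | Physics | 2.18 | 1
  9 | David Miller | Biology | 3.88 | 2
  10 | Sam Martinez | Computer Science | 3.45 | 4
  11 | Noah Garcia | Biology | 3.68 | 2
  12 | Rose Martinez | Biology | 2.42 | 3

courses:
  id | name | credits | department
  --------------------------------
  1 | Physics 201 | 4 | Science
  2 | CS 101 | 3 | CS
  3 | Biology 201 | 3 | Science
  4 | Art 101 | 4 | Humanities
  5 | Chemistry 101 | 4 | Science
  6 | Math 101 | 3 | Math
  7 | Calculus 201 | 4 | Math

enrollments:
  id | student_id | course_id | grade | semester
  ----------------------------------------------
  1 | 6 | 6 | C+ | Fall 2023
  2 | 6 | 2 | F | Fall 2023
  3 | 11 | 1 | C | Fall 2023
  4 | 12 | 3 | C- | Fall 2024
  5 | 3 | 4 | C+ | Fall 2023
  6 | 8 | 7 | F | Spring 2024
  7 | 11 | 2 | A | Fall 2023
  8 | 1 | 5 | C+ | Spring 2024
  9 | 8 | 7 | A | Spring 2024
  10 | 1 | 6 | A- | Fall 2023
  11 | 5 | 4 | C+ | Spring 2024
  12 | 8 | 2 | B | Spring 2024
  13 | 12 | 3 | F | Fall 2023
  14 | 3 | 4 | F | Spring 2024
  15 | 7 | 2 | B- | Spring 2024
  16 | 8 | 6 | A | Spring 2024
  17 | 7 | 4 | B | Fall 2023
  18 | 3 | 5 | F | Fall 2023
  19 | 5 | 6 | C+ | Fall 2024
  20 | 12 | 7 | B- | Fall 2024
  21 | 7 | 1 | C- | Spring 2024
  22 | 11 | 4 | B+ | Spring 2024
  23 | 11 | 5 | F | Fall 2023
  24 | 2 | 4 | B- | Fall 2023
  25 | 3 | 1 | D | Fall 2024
SELECT name, gpa FROM students ORDER BY gpa ASC LIMIT 4

Execution result:
name | gpa
Alice Smith | 2.07
Mia Miller | 2.14
Grace Wilson | 2.16
Kate Smith | 2.18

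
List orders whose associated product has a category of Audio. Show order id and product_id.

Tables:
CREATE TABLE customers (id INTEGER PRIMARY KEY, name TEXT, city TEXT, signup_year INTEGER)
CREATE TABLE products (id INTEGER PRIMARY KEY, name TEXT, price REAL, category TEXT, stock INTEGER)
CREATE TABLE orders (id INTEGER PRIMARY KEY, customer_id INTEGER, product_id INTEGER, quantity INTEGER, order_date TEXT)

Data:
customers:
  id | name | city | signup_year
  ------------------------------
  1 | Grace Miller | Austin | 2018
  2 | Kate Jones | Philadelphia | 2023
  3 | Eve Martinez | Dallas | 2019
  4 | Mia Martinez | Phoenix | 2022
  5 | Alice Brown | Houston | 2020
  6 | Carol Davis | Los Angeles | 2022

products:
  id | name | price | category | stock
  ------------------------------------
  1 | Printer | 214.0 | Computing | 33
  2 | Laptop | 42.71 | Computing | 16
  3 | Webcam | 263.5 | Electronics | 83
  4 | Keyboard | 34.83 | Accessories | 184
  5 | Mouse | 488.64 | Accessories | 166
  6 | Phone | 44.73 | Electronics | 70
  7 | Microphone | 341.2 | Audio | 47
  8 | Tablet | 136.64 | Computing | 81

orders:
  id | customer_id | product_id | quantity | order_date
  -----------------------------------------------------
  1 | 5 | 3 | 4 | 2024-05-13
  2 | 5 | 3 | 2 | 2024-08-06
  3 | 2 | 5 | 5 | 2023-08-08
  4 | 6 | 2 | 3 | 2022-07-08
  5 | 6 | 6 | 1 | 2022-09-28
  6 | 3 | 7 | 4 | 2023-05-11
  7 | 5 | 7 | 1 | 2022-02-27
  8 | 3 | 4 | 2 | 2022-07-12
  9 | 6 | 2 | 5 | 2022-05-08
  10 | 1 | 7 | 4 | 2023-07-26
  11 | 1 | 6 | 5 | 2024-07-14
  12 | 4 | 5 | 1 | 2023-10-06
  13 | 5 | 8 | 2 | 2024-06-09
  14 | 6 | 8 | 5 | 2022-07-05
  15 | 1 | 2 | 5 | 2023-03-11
SELECT id, product_id FROM orders WHERE product_id IN (SELECT id FROM products WHERE category = 'Audio')

Execution result:
id | product_id
6 | 7
7 | 7
10 | 7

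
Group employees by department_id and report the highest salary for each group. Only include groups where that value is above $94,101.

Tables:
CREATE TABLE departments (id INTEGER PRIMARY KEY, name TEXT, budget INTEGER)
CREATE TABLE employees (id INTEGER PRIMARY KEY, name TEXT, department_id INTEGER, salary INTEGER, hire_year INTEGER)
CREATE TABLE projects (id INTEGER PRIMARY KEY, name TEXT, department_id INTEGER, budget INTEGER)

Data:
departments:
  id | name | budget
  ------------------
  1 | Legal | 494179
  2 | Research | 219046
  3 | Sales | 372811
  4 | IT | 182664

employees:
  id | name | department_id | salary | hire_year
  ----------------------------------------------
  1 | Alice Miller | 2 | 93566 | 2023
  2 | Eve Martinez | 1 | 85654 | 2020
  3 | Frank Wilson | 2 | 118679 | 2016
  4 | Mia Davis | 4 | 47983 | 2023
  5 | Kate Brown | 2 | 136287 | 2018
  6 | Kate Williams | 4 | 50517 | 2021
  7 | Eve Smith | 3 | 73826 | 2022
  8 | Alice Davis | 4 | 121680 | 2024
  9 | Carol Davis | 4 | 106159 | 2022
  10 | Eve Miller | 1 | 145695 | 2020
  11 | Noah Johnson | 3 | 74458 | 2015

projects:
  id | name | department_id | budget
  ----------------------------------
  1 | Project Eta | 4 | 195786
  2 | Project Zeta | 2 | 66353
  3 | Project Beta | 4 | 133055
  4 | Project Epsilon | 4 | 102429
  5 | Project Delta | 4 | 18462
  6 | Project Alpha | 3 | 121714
SELECT department_id, MAX(salary) AS max_salary FROM employees GROUP BY department_id HAVING MAX(salary) > 94101

Execution result:
department_id | max_salary
1 | 145695
2 | 136287
4 | 121680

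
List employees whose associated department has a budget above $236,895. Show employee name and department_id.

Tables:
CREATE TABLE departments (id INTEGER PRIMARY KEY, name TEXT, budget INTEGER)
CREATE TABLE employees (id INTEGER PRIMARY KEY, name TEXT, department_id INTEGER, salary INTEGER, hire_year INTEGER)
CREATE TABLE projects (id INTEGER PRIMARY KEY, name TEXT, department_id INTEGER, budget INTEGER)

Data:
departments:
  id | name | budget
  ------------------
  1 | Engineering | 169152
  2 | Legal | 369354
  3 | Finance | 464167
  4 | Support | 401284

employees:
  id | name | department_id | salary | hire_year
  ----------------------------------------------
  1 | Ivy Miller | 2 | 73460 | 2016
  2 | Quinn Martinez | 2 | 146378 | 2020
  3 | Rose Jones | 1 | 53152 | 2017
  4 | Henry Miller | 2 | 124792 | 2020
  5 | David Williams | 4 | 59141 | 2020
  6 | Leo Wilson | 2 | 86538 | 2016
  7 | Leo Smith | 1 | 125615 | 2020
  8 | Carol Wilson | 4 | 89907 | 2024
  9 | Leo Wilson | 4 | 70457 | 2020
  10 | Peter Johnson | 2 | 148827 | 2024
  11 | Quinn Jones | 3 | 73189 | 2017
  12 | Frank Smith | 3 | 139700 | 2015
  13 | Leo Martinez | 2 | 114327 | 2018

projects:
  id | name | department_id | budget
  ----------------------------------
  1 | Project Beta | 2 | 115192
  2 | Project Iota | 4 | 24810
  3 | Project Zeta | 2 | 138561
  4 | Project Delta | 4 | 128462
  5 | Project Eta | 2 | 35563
SELECT name, department_id FROM employees WHERE department_id IN (SELECT id FROM departments WHERE budget > 236895)

Execution result:
name | department_id
Ivy Miller | 2
Quinn Martinez | 2
Henry Miller | 2
David Williams | 4
Leo Wilson | 2
Carol Wilson | 4
Leo Wilson | 4
Peter Johnson | 2
Quinn Jones | 3
Frank Smith | 3
Leo Martinez | 2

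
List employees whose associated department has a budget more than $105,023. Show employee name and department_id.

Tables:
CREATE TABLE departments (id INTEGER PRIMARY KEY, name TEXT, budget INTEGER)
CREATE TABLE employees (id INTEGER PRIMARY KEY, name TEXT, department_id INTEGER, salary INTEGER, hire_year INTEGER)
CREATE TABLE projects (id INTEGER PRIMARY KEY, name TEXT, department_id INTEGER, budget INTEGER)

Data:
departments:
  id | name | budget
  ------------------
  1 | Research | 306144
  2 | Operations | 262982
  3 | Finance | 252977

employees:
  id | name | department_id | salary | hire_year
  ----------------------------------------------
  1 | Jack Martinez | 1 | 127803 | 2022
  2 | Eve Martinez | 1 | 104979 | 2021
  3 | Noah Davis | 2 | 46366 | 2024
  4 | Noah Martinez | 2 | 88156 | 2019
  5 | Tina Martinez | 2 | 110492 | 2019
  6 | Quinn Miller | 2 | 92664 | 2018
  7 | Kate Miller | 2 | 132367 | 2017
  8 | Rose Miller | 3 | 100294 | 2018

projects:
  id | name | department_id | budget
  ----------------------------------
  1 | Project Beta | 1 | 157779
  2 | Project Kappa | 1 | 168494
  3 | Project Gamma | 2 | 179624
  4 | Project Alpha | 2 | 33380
SELECT name, department_id FROM employees WHERE department_id IN (SELECT id FROM departments WHERE budget > 105023)

Execution result:
name | department_id
Jack Martinez | 1
Eve Martinez | 1
Noah Davis | 2
Noah Martinez | 2
Tina Martinez | 2
Quinn Miller | 2
Kate Miller | 2
Rose Miller | 3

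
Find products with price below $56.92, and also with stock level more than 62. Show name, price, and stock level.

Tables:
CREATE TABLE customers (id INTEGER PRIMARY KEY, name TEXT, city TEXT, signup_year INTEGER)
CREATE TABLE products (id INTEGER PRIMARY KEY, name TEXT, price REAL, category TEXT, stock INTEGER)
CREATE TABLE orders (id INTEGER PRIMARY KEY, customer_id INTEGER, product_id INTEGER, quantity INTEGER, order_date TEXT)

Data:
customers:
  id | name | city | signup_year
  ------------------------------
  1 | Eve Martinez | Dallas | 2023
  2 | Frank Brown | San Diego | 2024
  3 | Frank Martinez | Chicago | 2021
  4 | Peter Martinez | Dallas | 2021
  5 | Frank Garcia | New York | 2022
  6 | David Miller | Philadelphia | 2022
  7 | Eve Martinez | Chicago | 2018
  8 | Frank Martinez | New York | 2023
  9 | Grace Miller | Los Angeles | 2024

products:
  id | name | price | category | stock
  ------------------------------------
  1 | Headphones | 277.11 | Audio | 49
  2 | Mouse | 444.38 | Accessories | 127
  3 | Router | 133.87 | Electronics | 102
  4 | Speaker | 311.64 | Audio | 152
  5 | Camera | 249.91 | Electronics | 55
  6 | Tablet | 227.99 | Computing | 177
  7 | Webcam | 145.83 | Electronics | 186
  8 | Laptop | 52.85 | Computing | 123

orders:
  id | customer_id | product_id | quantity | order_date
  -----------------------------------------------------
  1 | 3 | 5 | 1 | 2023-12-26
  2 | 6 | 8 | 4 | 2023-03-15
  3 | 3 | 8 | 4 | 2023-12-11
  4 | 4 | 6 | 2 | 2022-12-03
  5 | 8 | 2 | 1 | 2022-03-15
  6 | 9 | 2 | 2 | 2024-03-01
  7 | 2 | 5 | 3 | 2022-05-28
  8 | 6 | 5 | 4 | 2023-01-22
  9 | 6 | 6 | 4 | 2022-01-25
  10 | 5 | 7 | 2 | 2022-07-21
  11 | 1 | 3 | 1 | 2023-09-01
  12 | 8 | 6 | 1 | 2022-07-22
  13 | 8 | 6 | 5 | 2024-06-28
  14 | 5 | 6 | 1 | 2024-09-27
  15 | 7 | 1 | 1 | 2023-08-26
SELECT name, price, stock FROM products WHERE price < 56.92 AND stock > 62

Execution result:
name | price | stock
Laptop | 52.85 | 123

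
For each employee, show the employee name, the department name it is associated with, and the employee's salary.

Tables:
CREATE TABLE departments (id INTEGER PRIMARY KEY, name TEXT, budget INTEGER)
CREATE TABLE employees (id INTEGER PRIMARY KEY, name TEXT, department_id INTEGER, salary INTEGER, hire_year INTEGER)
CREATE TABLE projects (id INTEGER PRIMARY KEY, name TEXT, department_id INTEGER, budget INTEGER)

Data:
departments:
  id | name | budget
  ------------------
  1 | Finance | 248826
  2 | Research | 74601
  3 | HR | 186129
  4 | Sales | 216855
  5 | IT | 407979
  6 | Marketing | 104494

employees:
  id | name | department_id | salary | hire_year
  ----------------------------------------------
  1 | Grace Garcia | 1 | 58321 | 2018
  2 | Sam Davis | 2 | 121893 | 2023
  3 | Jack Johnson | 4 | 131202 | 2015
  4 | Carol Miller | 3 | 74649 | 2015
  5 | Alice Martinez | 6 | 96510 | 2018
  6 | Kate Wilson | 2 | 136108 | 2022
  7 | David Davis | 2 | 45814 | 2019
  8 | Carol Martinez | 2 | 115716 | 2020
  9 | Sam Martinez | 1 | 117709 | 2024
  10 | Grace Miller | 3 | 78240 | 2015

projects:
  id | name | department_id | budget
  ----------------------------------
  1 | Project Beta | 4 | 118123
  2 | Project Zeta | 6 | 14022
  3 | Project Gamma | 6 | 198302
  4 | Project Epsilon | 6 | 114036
SELECT c.name, p.name AS department, c.salary FROM employees c JOIN departments p ON c.department_id = p.id

Execution result:
name | department | salary
Grace Garcia | Finance | 58321
Sam Davis | Research | 121893
Jack Johnson | Sales | 131202
Carol Miller | HR | 74649
Alice Martinez | Marketing | 96510
Kate Wilson | Research | 136108
David Davis | Research | 45814
Carol Martinez | Research | 115716
Sam Martinez | Finance | 117709
Grace Miller | HR | 78240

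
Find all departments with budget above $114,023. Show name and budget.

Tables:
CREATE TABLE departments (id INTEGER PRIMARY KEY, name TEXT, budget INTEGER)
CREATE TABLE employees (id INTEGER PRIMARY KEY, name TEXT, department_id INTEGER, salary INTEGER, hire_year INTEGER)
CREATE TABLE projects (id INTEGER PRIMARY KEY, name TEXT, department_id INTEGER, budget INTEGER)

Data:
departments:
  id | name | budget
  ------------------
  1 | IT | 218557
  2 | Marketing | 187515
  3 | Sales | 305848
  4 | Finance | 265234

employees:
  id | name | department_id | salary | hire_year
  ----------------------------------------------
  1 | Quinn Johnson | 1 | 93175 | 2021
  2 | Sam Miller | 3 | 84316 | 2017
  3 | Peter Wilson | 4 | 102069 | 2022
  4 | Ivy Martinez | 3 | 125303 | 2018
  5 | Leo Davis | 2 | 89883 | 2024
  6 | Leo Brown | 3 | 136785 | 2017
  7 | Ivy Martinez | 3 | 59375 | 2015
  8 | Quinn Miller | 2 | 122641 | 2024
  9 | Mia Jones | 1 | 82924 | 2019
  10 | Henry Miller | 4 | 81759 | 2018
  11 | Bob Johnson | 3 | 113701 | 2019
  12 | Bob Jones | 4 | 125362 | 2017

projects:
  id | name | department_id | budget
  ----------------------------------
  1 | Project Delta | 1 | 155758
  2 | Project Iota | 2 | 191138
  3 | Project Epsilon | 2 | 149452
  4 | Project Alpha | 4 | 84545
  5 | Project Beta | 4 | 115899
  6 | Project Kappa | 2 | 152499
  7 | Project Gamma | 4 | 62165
SELECT name, budget FROM departments WHERE budget > 114023

Execution result:
name | budget
IT | 218557
Marketing | 187515
Sales | 305848
Finance | 265234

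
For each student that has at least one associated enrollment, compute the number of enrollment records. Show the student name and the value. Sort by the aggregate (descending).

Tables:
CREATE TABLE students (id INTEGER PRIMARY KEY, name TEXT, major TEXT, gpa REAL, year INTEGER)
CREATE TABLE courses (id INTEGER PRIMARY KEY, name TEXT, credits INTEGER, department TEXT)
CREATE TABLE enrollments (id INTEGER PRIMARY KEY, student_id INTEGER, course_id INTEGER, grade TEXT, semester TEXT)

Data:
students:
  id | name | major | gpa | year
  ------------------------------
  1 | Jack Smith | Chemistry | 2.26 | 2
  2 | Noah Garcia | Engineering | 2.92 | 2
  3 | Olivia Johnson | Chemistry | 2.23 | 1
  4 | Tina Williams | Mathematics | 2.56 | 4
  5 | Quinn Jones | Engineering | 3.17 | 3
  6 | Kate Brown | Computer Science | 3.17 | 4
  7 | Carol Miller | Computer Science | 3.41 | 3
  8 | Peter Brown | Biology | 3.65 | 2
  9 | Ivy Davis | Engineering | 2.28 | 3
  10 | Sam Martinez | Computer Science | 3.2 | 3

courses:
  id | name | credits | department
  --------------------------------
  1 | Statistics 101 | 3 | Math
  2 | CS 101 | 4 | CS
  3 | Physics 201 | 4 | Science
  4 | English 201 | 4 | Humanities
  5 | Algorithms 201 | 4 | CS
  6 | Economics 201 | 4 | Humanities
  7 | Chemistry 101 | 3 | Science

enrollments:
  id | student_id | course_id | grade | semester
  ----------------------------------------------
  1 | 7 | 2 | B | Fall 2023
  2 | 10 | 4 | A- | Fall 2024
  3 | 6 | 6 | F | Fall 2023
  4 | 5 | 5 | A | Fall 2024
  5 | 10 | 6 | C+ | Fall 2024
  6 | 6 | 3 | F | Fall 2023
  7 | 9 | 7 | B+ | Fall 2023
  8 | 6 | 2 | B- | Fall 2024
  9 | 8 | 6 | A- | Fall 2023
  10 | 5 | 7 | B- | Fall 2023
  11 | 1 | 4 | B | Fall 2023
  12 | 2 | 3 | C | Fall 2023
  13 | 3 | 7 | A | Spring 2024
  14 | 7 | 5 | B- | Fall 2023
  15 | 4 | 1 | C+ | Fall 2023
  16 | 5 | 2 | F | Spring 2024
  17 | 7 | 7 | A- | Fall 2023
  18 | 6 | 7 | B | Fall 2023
SELECT p.name, COUNT(*) AS n FROM enrollments c JOIN students p ON c.student_id = p.id GROUP BY p.id, p.name ORDER BY n DESC

Execution result:
name | n
Kate Brown | 4
Quinn Jones | 3
Carol Miller | 3
Sam Martinez | 2
Jack Smith | 1
Noah Garcia | 1
Olivia Johnson | 1
Tina Williams | 1
Peter Brown | 1
Ivy Davis | 1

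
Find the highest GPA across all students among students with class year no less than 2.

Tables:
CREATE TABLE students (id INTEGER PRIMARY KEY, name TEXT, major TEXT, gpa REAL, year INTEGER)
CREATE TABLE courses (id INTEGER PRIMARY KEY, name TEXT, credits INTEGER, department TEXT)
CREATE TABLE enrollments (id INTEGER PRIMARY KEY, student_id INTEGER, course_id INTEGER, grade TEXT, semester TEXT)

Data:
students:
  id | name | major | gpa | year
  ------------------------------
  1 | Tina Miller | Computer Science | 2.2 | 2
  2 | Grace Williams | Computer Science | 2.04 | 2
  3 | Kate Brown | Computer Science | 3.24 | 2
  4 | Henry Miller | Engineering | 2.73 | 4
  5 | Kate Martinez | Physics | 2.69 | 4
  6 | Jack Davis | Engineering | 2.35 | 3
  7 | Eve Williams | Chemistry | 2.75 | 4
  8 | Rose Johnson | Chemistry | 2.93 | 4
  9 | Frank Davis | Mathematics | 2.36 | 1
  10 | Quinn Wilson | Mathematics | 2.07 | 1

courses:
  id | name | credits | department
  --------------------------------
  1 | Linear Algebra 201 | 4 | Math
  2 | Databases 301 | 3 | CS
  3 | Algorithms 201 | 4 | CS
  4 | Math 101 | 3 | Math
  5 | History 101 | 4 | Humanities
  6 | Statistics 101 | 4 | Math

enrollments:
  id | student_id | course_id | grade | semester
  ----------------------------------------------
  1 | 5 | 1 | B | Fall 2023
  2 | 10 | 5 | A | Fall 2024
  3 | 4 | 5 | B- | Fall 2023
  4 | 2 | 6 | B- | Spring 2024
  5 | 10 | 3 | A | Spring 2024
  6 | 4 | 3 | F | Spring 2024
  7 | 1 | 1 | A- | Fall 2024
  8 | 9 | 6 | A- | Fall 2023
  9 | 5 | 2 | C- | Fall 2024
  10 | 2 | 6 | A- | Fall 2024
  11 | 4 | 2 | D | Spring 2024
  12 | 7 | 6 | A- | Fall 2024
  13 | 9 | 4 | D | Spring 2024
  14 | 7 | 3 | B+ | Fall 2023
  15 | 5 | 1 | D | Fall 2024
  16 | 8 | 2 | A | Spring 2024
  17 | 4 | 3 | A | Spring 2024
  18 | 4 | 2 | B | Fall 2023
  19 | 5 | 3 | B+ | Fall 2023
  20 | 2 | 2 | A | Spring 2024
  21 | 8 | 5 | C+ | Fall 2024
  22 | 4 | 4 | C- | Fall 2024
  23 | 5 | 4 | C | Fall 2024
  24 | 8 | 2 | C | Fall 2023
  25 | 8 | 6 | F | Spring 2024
SELECT MAX(gpa) FROM students WHERE year >= 2

Execution result:
3.24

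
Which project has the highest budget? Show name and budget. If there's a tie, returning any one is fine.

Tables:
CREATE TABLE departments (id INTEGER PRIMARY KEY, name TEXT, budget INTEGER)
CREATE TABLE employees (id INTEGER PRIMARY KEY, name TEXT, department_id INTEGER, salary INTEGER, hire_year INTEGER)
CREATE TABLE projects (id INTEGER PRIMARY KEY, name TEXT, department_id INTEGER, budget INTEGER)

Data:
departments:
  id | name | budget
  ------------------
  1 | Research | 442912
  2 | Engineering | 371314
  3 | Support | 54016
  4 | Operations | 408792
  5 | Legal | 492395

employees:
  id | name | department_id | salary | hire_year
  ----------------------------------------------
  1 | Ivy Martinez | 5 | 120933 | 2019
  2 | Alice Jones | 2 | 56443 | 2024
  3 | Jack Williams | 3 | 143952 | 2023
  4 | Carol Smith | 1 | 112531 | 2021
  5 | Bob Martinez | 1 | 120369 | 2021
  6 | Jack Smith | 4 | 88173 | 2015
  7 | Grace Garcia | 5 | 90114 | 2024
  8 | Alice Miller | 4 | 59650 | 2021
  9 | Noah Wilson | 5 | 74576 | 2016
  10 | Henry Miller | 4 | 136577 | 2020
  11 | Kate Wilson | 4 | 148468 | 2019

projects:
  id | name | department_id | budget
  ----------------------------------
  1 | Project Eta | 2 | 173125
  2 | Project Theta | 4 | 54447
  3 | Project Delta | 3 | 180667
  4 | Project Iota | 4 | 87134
SELECT name, budget FROM projects ORDER BY budget DESC LIMIT 1

Execution result:
name | budget
Project Delta | 180667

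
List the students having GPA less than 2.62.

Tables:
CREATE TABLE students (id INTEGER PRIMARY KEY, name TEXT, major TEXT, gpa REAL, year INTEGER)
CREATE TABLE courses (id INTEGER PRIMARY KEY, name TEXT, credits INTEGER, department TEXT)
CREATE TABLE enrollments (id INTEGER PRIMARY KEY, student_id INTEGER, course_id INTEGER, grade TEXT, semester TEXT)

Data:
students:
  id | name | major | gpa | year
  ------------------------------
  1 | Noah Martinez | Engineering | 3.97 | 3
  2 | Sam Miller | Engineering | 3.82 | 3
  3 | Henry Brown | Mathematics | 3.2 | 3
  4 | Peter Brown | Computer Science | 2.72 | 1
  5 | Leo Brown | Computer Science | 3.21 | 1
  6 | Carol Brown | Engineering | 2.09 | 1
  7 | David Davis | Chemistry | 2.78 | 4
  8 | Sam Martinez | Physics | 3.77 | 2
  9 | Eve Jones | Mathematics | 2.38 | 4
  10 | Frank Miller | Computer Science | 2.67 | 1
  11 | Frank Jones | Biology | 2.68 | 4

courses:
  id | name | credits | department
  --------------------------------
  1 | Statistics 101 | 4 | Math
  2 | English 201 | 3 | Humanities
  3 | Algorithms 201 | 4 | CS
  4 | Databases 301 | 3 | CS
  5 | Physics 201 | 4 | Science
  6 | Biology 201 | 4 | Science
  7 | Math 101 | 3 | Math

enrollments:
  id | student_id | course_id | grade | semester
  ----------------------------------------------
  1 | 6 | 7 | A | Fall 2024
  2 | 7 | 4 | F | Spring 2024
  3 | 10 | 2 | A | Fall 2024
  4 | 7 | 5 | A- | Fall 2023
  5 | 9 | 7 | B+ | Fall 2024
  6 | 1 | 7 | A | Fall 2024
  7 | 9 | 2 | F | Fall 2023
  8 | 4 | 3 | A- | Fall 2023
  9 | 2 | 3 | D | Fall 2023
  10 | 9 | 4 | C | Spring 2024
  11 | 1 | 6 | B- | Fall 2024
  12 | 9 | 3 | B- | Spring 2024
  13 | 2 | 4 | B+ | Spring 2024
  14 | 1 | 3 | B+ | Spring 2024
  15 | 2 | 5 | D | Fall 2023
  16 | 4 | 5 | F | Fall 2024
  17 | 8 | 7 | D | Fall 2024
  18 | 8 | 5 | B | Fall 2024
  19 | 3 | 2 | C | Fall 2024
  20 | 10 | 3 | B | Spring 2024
SELECT name, gpa FROM students WHERE gpa < 2.62

Execution result:
name | gpa
Carol Brown | 2.09
Eve Jones | 2.38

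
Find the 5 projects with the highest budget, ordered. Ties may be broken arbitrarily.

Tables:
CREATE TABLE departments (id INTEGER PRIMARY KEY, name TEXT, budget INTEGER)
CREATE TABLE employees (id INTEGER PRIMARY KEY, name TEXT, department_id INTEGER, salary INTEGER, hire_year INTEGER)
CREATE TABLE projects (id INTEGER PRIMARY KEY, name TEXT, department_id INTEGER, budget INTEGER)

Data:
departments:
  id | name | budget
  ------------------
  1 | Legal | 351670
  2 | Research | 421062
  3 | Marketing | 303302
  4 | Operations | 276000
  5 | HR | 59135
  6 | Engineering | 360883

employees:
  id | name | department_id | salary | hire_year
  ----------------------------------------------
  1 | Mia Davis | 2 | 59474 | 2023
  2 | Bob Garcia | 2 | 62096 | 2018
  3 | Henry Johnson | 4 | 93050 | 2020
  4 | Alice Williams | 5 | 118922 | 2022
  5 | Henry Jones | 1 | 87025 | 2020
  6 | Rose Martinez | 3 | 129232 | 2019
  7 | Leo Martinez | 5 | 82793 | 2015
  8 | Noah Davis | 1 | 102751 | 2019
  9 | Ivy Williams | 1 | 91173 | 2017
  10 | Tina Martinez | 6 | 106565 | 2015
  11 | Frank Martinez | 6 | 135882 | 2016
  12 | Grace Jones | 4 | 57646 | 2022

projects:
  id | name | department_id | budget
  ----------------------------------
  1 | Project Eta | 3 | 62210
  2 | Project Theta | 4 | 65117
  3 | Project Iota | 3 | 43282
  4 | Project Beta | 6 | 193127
SELECT name, budget FROM projects ORDER BY budget DESC LIMIT 5

Execution result:
name | budget
Project Beta | 193127
Project Theta | 65117
Project Eta | 62210
Project Iota | 43282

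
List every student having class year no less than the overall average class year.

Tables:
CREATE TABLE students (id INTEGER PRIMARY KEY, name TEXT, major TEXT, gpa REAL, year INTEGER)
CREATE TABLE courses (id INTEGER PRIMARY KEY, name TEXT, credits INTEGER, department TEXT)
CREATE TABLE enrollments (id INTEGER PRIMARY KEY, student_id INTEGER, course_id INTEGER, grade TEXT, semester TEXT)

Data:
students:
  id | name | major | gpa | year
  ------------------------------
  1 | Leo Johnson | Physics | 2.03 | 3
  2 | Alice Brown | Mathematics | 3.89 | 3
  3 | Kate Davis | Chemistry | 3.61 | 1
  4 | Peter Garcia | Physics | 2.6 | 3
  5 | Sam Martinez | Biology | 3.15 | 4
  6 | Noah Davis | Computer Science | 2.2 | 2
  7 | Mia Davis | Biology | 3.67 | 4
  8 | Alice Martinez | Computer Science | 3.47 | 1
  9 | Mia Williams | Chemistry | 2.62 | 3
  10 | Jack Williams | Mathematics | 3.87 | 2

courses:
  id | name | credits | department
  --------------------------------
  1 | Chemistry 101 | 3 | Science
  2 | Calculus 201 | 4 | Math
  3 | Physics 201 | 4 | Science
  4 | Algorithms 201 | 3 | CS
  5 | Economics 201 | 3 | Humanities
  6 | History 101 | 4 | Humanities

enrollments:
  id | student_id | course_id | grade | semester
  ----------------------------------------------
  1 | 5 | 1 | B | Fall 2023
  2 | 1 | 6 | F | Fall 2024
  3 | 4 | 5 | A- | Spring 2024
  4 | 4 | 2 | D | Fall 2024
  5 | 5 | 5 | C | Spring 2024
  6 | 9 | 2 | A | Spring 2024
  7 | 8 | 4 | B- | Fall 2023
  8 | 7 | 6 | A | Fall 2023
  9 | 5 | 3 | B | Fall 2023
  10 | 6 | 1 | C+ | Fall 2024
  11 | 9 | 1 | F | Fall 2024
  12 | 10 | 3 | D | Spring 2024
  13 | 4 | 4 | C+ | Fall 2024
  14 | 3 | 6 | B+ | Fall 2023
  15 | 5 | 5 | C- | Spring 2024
SELECT name, year FROM students WHERE year >= (SELECT AVG(year) FROM students)

Execution result:
name | year
Leo Johnson | 3
Alice Brown | 3
Peter Garcia | 3
Sam Martinez | 4
Mia Davis | 4
Mia Williams | 3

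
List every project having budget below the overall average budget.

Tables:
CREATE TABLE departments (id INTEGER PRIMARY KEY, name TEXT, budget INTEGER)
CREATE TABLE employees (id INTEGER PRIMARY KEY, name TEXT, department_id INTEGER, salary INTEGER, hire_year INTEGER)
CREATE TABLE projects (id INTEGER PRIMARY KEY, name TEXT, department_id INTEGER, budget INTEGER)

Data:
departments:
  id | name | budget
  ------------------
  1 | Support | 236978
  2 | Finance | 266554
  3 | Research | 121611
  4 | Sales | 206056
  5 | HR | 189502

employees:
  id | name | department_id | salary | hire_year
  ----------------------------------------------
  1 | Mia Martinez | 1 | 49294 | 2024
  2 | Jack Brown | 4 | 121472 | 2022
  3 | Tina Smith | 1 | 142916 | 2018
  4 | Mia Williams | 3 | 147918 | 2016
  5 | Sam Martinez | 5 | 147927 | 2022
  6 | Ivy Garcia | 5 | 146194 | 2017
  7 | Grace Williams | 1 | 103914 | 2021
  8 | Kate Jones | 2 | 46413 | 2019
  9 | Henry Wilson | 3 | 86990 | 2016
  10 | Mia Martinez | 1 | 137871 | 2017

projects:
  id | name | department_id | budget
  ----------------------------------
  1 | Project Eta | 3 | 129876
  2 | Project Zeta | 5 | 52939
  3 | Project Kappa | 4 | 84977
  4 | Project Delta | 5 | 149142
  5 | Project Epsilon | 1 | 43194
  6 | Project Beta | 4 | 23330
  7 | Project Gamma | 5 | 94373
SELECT name, budget FROM projects WHERE budget < (SELECT AVG(budget) FROM projects)

Execution result:
name | budget
Project Zeta | 52939
Project Epsilon | 43194
Project Beta | 23330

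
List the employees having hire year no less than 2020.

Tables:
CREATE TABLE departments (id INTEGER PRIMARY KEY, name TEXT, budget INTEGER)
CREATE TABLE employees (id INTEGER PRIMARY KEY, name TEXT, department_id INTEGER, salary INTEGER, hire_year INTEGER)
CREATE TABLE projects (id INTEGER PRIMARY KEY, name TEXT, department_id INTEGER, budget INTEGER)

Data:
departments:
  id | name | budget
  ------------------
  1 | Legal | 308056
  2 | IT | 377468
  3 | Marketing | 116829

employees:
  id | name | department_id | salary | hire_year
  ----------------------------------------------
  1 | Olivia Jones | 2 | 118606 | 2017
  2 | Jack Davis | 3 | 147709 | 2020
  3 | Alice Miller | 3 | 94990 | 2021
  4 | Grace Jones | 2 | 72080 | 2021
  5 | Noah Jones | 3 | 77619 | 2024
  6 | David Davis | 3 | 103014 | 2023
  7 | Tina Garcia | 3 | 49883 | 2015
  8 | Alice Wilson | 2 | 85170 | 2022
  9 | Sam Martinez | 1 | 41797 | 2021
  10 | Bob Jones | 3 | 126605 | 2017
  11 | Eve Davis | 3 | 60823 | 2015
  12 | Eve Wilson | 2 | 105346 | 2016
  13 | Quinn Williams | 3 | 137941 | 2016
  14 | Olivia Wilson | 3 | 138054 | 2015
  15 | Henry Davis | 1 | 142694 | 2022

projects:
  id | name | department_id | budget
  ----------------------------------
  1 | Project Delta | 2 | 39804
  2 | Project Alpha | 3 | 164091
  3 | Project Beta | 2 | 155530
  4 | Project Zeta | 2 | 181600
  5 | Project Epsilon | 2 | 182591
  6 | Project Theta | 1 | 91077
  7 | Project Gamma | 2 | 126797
SELECT name, hire_year FROM employees WHERE hire_year >= 2020

Execution result:
name | hire_year
Jack Davis | 2020
Alice Miller | 2021
Grace Jones | 2021
Noah Jones | 2024
David Davis | 2023
Alice Wilson | 2022
Sam Martinez | 2021
Henry Davis | 2022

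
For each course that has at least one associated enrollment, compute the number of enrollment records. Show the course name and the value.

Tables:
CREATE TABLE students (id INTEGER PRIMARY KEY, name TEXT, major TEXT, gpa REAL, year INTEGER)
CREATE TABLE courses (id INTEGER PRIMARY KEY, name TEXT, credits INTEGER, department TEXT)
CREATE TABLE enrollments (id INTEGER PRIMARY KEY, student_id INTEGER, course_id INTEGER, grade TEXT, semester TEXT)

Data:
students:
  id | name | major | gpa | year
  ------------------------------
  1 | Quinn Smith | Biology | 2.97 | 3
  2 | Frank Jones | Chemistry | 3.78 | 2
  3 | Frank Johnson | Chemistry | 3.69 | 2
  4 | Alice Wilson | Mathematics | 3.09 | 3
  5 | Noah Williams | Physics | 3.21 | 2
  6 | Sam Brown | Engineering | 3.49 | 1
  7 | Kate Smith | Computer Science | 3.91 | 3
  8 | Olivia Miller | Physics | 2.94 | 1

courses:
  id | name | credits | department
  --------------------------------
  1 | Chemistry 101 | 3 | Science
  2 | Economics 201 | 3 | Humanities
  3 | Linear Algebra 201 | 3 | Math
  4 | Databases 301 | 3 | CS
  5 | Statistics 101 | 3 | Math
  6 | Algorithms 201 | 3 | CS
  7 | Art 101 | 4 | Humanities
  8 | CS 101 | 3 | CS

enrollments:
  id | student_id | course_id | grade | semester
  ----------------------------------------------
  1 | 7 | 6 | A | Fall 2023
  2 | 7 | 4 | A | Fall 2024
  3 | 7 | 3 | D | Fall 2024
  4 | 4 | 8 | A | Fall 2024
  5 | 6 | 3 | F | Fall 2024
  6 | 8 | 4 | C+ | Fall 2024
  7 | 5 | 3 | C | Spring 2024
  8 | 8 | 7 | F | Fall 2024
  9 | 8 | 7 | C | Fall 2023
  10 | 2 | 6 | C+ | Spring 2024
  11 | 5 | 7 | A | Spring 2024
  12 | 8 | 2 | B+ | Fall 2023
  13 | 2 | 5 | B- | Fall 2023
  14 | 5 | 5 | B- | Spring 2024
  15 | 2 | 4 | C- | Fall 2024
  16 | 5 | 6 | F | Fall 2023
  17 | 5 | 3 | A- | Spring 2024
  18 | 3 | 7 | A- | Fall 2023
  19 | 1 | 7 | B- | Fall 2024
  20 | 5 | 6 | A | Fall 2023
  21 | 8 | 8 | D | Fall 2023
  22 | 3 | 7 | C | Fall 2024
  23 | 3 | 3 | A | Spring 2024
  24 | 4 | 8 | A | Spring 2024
SELECT p.name, COUNT(*) AS n FROM enrollments c JOIN courses p ON c.course_id = p.id GROUP BY p.id, p.name

Execution result:
name | n
Economics 201 | 1
Linear Algebra 201 | 5
Databases 301 | 3
Statistics 101 | 2
Algorithms 201 | 4
Art 101 | 6
CS 101 | 3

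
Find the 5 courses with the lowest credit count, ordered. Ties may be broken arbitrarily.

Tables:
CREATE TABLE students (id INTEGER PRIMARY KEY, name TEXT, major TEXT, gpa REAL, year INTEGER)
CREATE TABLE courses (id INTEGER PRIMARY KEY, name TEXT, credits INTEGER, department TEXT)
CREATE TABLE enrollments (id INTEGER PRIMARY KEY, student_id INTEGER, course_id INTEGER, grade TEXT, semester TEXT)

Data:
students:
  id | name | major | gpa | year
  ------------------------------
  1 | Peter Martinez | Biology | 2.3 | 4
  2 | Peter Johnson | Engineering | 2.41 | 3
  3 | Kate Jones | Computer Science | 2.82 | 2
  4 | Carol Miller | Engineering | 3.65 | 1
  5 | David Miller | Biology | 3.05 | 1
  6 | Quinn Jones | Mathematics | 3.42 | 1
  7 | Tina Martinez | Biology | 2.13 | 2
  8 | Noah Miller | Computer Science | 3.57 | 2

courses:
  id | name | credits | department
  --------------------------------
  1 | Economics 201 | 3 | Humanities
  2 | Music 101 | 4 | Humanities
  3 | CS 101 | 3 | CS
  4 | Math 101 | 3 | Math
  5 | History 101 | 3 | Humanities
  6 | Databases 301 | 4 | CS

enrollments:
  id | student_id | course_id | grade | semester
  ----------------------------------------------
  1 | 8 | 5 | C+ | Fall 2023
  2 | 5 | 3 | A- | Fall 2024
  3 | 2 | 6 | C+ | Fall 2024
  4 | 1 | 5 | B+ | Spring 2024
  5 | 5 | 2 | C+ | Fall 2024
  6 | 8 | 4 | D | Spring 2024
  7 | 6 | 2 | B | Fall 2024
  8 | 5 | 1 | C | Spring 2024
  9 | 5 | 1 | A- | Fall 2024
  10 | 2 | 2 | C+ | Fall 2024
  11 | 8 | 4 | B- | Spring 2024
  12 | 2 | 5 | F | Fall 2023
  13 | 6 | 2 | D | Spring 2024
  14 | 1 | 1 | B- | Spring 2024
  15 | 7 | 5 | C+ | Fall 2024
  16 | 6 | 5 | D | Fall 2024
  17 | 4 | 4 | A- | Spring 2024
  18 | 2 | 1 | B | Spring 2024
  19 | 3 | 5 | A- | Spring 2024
SELECT name, credits FROM courses ORDER BY credits ASC LIMIT 5

Execution result:
name | credits
Economics 201 | 3
CS 101 | 3
Math 101 | 3
History 101 | 3
Music 101 | 4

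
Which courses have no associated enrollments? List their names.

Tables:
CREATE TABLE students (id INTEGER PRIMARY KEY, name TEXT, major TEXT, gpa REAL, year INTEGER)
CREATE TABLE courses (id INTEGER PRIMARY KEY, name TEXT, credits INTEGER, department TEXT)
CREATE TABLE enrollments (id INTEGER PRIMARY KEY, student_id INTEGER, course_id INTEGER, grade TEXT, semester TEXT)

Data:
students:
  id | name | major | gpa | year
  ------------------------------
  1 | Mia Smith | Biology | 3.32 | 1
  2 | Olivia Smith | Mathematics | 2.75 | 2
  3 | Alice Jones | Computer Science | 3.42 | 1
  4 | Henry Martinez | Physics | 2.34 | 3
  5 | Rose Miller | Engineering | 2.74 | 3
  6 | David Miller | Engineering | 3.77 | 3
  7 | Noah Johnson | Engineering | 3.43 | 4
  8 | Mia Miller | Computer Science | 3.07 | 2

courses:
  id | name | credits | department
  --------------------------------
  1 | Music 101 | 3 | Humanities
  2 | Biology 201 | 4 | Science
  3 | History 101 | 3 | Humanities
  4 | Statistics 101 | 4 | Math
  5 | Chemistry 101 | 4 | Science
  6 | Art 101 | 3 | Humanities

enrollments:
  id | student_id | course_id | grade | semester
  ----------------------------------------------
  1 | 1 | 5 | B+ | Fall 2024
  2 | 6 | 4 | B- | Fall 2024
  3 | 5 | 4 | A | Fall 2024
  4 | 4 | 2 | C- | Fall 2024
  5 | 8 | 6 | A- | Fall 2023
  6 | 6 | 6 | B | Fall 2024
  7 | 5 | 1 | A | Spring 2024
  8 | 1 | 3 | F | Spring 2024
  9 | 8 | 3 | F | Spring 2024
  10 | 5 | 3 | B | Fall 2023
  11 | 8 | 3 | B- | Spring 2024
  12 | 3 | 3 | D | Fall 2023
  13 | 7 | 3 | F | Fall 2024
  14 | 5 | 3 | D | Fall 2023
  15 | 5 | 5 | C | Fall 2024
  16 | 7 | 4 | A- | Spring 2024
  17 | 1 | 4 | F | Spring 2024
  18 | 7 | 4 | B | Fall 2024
SELECT p.name FROM courses p LEFT JOIN enrollments c ON c.course_id = p.id WHERE c.id IS NULL

Execution result:
(no rows)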